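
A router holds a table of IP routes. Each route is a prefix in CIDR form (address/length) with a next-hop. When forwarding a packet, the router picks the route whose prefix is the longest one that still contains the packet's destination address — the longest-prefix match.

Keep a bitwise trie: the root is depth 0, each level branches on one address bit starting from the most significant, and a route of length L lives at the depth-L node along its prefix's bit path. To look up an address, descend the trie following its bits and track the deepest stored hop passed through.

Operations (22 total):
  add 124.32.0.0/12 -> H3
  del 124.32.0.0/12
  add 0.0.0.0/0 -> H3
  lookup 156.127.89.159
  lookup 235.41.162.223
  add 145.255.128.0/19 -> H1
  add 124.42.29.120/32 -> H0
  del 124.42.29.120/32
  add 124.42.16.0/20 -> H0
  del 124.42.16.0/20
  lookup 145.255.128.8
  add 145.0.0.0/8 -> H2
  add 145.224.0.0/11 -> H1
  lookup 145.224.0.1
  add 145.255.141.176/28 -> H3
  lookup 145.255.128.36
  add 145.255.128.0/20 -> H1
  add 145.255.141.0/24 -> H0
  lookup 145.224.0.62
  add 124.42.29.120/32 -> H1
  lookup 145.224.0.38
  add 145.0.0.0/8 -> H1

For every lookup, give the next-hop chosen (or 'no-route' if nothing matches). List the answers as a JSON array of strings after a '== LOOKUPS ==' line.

Trace:
  + 124.32.0.0/12 (H3) depth=12
  - 124.32.0.0/12 clear@12
  + 0.0.0.0/0 (H3) depth=0
  ? 156.127.89.159  path d0:H3  best=H3
  ? 235.41.162.223  path d0:H3  best=H3
  + 145.255.128.0/19 (H1) depth=19
  + 124.42.29.120/32 (H0) depth=32
  - 124.42.29.120/32 clear@32
  + 124.42.16.0/20 (H0) depth=20
  - 124.42.16.0/20 clear@20
  ? 145.255.128.8  path d0:H3→d1:-→d2:-→d3:-→d4:-→d5:-→d6:-→d7:-→d8:-→d9:-→d10:-→d11:-→d12:-→d13:-→d14:-→d15:-→d16:-→d17:-→d18:-→d19:H1  best=H1
  + 145.0.0.0/8 (H2) depth=8
  + 145.224.0.0/11 (H1) depth=11
  ? 145.224.0.1  path d0:H3→d1:-→d2:-→d3:-→d4:-→d5:-→d6:-→d7:-→d8:H2→d9:-→d10:-→d11:H1  best=H1
  + 145.255.141.176/28 (H3) depth=28
  ? 145.255.128.36  path d0:H3→d1:-→d2:-→d3:-→d4:-→d5:-→d6:-→d7:-→d8:H2→d9:-→d10:-→d11:H1→d12:-→d13:-→d14:-→d15:-→d16:-→d17:-→d18:-→d19:H1→d20:-  best=H1
  + 145.255.128.0/20 (H1) depth=20
  + 145.255.141.0/24 (H0) depth=24
  ? 145.224.0.62  path d0:H3→d1:-→d2:-→d3:-→d4:-→d5:-→d6:-→d7:-→d8:H2→d9:-→d10:-→d11:H1  best=H1
  + 124.42.29.120/32 (H1) depth=32
  ? 145.224.0.38  path d0:H3→d1:-→d2:-→d3:-→d4:-→d5:-→d6:-→d7:-→d8:H2→d9:-→d10:-→d11:H1  best=H1
  + 145.0.0.0/8 (H1) depth=8

== LOOKUPS ==
["H3","H3","H1","H1","H1","H1","H1"]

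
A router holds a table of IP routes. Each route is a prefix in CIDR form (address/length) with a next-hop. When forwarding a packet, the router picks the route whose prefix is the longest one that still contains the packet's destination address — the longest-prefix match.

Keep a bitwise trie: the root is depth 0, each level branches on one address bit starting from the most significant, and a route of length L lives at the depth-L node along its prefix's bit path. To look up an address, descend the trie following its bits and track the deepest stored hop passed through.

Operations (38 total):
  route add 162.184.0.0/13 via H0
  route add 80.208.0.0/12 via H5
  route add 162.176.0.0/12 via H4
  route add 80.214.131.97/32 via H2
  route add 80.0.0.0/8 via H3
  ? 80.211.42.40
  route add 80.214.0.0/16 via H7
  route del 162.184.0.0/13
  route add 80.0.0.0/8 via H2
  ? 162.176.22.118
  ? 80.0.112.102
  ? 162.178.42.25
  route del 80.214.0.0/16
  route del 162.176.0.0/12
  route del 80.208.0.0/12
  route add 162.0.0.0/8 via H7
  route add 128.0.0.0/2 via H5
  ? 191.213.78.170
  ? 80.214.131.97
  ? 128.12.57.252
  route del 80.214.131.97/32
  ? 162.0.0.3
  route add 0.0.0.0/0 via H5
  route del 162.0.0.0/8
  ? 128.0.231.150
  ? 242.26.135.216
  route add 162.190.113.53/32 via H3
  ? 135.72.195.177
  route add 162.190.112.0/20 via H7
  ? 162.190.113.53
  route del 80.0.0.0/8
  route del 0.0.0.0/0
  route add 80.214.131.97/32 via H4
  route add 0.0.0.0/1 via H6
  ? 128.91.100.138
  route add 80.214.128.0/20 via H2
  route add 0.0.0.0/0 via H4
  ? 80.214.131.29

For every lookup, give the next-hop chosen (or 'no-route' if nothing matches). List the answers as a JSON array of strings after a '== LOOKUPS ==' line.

Trace:
  + 162.184.0.0/13 (H0) depth=13
  + 80.208.0.0/12 (H5) depth=12
  + 162.176.0.0/12 (H4) depth=12
  + 80.214.131.97/32 (H2) depth=32
  + 80.0.0.0/8 (H3) depth=8
  ? 80.211.42.40  path d0:-→d1:-→d2:-→d3:-→d4:-→d5:-→d6:-→d7:-→d8:H3→d9:-→d10:-→d11:-→d12:H5→d13:-  best=H5
  + 80.214.0.0/16 (H7) depth=16
  del 162.184.0.0/13 (clear depth 13)
  + 80.0.0.0/8 (H2) depth=8
  ? 162.176.22.118  path d0:-→d1:-→d2:-→d3:-→d4:-→d5:-→d6:-→d7:-→d8:-→d9:-→d10:-→d11:-→d12:H4  best=H4
  ? 80.0.112.102  path d0:-→d1:-→d2:-→d3:-→d4:-→d5:-→d6:-→d7:-→d8:H2  best=H2
  ? 162.178.42.25  path d0:-→d1:-→d2:-→d3:-→d4:-→d5:-→d6:-→d7:-→d8:-→d9:-→d10:-→d11:-→d12:H4  best=H4
  del 80.214.0.0/16 (clear depth 16)
  del 162.176.0.0/12 (clear depth 12)
  del 80.208.0.0/12 (clear depth 12)
  + 162.0.0.0/8 (H7) depth=8
  + 128.0.0.0/2 (H5) depth=2
  ? 191.213.78.170  path d0:-→d1:-→d2:H5→d3:-  best=H5
  ? 80.214.131.97  path d0:-→d1:-→d2:-→d3:-→d4:-→d5:-→d6:-→d7:-→d8:H2→d9:-→d10:-→d11:-→d12:-→d13:-→d14:-→d15:-→d16:-→d17:-→d18:-→d19:-→d20:-→d21:-→d22:-→d23:-→d24:-→d25:-→d26:-→d27:-→d28:-→d29:-→d30:-→d31:-→d32:H2  best=H2
  ? 128.12.57.252  path d0:-→d1:-→d2:H5  best=H5
  del 80.214.131.97/32 (clear depth 32)
  ? 162.0.0.3  path d0:-→d1:-→d2:H5→d3:-→d4:-→d5:-→d6:-→d7:-→d8:H7  best=H7
  + 0.0.0.0/0 (H5) depth=0
  del 162.0.0.0/8 (clear depth 8)
  ? 128.0.231.150  path d0:H5→d1:-→d2:H5  best=H5
  ? 242.26.135.216  path d0:H5→d1:-  best=H5
  + 162.190.113.53/32 (H3) depth=32
  ? 135.72.195.177  path d0:H5→d1:-→d2:H5  best=H5
  + 162.190.112.0/20 (H7) depth=20
  ? 162.190.113.53  path d0:H5→d1:-→d2:H5→d3:-→d4:-→d5:-→d6:-→d7:-→d8:-→d9:-→d10:-→d11:-→d12:-→d13:-→d14:-→d15:-→d16:-→d17:-→d18:-→d19:-→d20:H7→d21:-→d22:-→d23:-→d24:-→d25:-→d26:-→d27:-→d28:-→d29:-→d30:-→d31:-→d32:H3  best=H3
  del 80.0.0.0/8 (clear depth 8)
  del 0.0.0.0/0 (clear depth 0)
  + 80.214.131.97/32 (H4) depth=32
  + 0.0.0.0/1 (H6) depth=1
  ? 128.91.100.138  path d0:-→d1:-→d2:H5  best=H5
  + 80.214.128.0/20 (H2) depth=20
  + 0.0.0.0/0 (H4) depth=0
  ? 80.214.131.29  path d0:H4→d1:H6→d2:-→d3:-→d4:-→d5:-→d6:-→d7:-→d8:-→d9:-→d10:-→d11:-→d12:-→d13:-→d14:-→d15:-→d16:-→d17:-→d18:-→d19:-→d20:H2→d21:-→d22:-→d23:-→d24:-→d25:-  best=H2

== LOOKUPS ==
["H5","H4","H2","H4","H5","H2","H5","H7","H5","H5","H5","H3","H5","H2"]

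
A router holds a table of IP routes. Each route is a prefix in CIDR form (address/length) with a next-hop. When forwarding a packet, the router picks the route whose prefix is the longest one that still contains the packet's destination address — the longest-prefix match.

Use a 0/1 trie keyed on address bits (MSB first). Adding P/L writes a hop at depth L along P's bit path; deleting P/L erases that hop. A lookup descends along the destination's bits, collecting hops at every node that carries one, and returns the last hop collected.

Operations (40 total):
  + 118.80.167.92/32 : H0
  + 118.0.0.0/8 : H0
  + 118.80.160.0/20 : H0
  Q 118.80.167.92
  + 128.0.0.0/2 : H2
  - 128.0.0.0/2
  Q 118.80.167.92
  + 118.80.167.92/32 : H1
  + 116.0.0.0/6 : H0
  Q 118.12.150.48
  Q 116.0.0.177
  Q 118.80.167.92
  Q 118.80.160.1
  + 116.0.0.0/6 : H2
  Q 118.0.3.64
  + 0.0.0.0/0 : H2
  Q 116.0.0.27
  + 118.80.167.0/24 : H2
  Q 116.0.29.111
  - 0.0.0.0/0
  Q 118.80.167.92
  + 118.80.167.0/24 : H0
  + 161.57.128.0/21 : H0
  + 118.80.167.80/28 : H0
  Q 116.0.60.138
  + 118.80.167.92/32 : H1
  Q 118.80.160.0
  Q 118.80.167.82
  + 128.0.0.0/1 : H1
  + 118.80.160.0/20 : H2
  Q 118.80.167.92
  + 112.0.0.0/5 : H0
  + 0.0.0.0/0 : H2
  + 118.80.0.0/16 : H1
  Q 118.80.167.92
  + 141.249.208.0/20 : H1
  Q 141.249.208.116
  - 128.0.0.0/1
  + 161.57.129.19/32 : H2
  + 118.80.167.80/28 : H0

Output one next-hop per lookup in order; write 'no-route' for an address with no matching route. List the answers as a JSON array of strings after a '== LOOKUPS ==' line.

Process each operation:
  + 118.80.167.92/32 (H0) depth=32
  + 118.0.0.0/8 (H0) depth=8
  + 118.80.160.0/20 (H0) depth=20
  lookup 118.80.167.92: bits 01110110010100001010011101011100 walk d0:-→d1:-→d2:-→d3:-→d4:-→d5:-→d6:-→d7:-→d8:H0→d9:-→d10:-→d11:-→d12:-→d13:-→d14:-→d15:-→d16:-→d17:-→d18:-→d19:-→d20:H0→d21:-→d22:-→d23:-→d24:-→d25:-→d26:-→d27:-→d28:-→d29:-→d30:-→d31:-→d32:H0 -> H0
  + 128.0.0.0/2 (H2) depth=2
  del 128.0.0.0/2 (clear depth 2)
  lookup 118.80.167.92: bits 01110110010100001010011101011100 walk d0:-→d1:-→d2:-→d3:-→d4:-→d5:-→d6:-→d7:-→d8:H0→d9:-→d10:-→d11:-→d12:-→d13:-→d14:-→d15:-→d16:-→d17:-→d18:-→d19:-→d20:H0→d21:-→d22:-→d23:-→d24:-→d25:-→d26:-→d27:-→d28:-→d29:-→d30:-→d31:-→d32:H0 -> H0
  + 118.80.167.92/32 (H1) depth=32
  + 116.0.0.0/6 (H0) depth=6
  lookup 118.12.150.48: bits 011101100 walk d0:-→d1:-→d2:-→d3:-→d4:-→d5:-→d6:H0→d7:-→d8:H0→d9:- -> H0
  lookup 116.0.0.177: bits 011101 walk d0:-→d1:-→d2:-→d3:-→d4:-→d5:-→d6:H0 -> H0
  lookup 118.80.167.92: bits 01110110010100001010011101011100 walk d0:-→d1:-→d2:-→d3:-→d4:-→d5:-→d6:H0→d7:-→d8:H0→d9:-→d10:-→d11:-→d12:-→d13:-→d14:-→d15:-→d16:-→d17:-→d18:-→d19:-→d20:H0→d21:-→d22:-→d23:-→d24:-→d25:-→d26:-→d27:-→d28:-→d29:-→d30:-→d31:-→d32:H1 -> H1
  lookup 118.80.160.1: bits 011101100101000010100 walk d0:-→d1:-→d2:-→d3:-→d4:-→d5:-→d6:H0→d7:-→d8:H0→d9:-→d10:-→d11:-→d12:-→d13:-→d14:-→d15:-→d16:-→d17:-→d18:-→d19:-→d20:H0→d21:- -> H0
  + 116.0.0.0/6 (H2) depth=6
  lookup 118.0.3.64: bits 011101100 walk d0:-→d1:-→d2:-→d3:-→d4:-→d5:-→d6:H2→d7:-→d8:H0→d9:- -> H0
  + 0.0.0.0/0 (H2) depth=0
  lookup 116.0.0.27: bits 011101 walk d0:H2→d1:-→d2:-→d3:-→d4:-→d5:-→d6:H2 -> H2
  + 118.80.167.0/24 (H2) depth=24
  lookup 116.0.29.111: bits 011101 walk d0:H2→d1:-→d2:-→d3:-→d4:-→d5:-→d6:H2 -> H2
  del 0.0.0.0/0 (clear depth 0)
  lookup 118.80.167.92: bits 01110110010100001010011101011100 walk d0:-→d1:-→d2:-→d3:-→d4:-→d5:-→d6:H2→d7:-→d8:H0→d9:-→d10:-→d11:-→d12:-→d13:-→d14:-→d15:-→d16:-→d17:-→d18:-→d19:-→d20:H0→d21:-→d22:-→d23:-→d24:H2→d25:-→d26:-→d27:-→d28:-→d29:-→d30:-→d31:-→d32:H1 -> H1
  + 118.80.167.0/24 (H0) depth=24
  + 161.57.128.0/21 (H0) depth=21
  + 118.80.167.80/28 (H0) depth=28
  lookup 116.0.60.138: bits 011101 walk d0:-→d1:-→d2:-→d3:-→d4:-→d5:-→d6:H2 -> H2
  + 118.80.167.92/32 (H1) depth=32
  lookup 118.80.160.0: bits 011101100101000010100 walk d0:-→d1:-→d2:-→d3:-→d4:-→d5:-→d6:H2→d7:-→d8:H0→d9:-→d10:-→d11:-→d12:-→d13:-→d14:-→d15:-→d16:-→d17:-→d18:-→d19:-→d20:H0→d21:- -> H0
  lookup 118.80.167.82: bits 0111011001010000101001110101 walk d0:-→d1:-→d2:-→d3:-→d4:-→d5:-→d6:H2→d7:-→d8:H0→d9:-→d10:-→d11:-→d12:-→d13:-→d14:-→d15:-→d16:-→d17:-→d18:-→d19:-→d20:H0→d21:-→d22:-→d23:-→d24:H0→d25:-→d26:-→d27:-→d28:H0 -> H0
  + 128.0.0.0/1 (H1) depth=1
  + 118.80.160.0/20 (H2) depth=20
  lookup 118.80.167.92: bits 01110110010100001010011101011100 walk d0:-→d1:-→d2:-→d3:-→d4:-→d5:-→d6:H2→d7:-→d8:H0→d9:-→d10:-→d11:-→d12:-→d13:-→d14:-→d15:-→d16:-→d17:-→d18:-→d19:-→d20:H2→d21:-→d22:-→d23:-→d24:H0→d25:-→d26:-→d27:-→d28:H0→d29:-→d30:-→d31:-→d32:H1 -> H1
  + 112.0.0.0/5 (H0) depth=5
  + 0.0.0.0/0 (H2) depth=0
  + 118.80.0.0/16 (H1) depth=16
  lookup 118.80.167.92: bits 01110110010100001010011101011100 walk d0:H2→d1:-→d2:-→d3:-→d4:-→d5:H0→d6:H2→d7:-→d8:H0→d9:-→d10:-→d11:-→d12:-→d13:-→d14:-→d15:-→d16:H1→d17:-→d18:-→d19:-→d20:H2→d21:-→d22:-→d23:-→d24:H0→d25:-→d26:-→d27:-→d28:H0→d29:-→d30:-→d31:-→d32:H1 -> H1
  + 141.249.208.0/20 (H1) depth=20
  lookup 141.249.208.116: bits 10001101111110011101 walk d0:H2→d1:H1→d2:-→d3:-→d4:-→d5:-→d6:-→d7:-→d8:-→d9:-→d10:-→d11:-→d12:-→d13:-→d14:-→d15:-→d16:-→d17:-→d18:-→d19:-→d20:H1 -> H1
  del 128.0.0.0/1 (clear depth 1)
  + 161.57.129.19/32 (H2) depth=32
  + 118.80.167.80/28 (H0) depth=28

== LOOKUPS ==
["H0","H0","H0","H0","H1","H0","H0","H2","H2","H1","H2","H0","H0","H1","H1","H1"]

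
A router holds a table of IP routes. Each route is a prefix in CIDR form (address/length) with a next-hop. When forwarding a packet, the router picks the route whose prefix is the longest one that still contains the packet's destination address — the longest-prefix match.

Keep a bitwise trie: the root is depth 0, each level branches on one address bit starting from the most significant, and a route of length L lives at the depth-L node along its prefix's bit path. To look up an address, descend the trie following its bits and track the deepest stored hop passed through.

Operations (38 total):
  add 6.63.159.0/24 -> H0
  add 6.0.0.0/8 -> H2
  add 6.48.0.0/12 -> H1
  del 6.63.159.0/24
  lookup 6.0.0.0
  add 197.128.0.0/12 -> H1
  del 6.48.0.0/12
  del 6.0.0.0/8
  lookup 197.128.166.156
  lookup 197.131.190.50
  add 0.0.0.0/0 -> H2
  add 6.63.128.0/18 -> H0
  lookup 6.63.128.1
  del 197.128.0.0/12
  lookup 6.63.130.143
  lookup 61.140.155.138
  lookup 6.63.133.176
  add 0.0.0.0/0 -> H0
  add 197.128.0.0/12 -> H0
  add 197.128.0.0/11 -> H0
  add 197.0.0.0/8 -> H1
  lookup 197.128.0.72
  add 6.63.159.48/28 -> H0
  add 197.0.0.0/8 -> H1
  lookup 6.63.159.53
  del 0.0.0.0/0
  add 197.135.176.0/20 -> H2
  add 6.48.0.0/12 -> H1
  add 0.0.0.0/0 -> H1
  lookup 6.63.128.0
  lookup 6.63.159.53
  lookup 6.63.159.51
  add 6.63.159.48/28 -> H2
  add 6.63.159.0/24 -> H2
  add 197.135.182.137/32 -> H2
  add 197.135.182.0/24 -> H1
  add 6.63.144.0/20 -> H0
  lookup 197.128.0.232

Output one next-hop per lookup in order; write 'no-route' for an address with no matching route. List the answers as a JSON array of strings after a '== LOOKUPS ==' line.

Process each operation:
  + 6.63.159.0/24 (H0) depth=24
  + 6.0.0.0/8 (H2) depth=8
  + 6.48.0.0/12 (H1) depth=12
  - 6.63.159.0/24 clear@24
  lookup 6.0.0.0: bits 0000011000 walk d0:-→d1:-→d2:-→d3:-→d4:-→d5:-→d6:-→d7:-→d8:H2→d9:-→d10:- -> H2
  + 197.128.0.0/12 (H1) depth=12
  - 6.48.0.0/12 clear@12
  - 6.0.0.0/8 clear@8
  lookup 197.128.166.156: bits 110001011000 walk d0:-→d1:-→d2:-→d3:-→d4:-→d5:-→d6:-→d7:-→d8:-→d9:-→d10:-→d11:-→d12:H1 -> H1
  lookup 197.131.190.50: bits 110001011000 walk d0:-→d1:-→d2:-→d3:-→d4:-→d5:-→d6:-→d7:-→d8:-→d9:-→d10:-→d11:-→d12:H1 -> H1
  + 0.0.0.0/0 (H2) depth=0
  + 6.63.128.0/18 (H0) depth=18
  lookup 6.63.128.1: bits 0000011000111111100 walk d0:H2→d1:-→d2:-→d3:-→d4:-→d5:-→d6:-→d7:-→d8:-→d9:-→d10:-→d11:-→d12:-→d13:-→d14:-→d15:-→d16:-→d17:-→d18:H0→d19:- -> H0
  - 197.128.0.0/12 clear@12
  lookup 6.63.130.143: bits 0000011000111111100 walk d0:H2→d1:-→d2:-→d3:-→d4:-→d5:-→d6:-→d7:-→d8:-→d9:-→d10:-→d11:-→d12:-→d13:-→d14:-→d15:-→d16:-→d17:-→d18:H0→d19:- -> H0
  lookup 61.140.155.138: bits 00 walk d0:H2→d1:-→d2:- -> H2
  lookup 6.63.133.176: bits 0000011000111111100 walk d0:H2→d1:-→d2:-→d3:-→d4:-→d5:-→d6:-→d7:-→d8:-→d9:-→d10:-→d11:-→d12:-→d13:-→d14:-→d15:-→d16:-→d17:-→d18:H0→d19:- -> H0
  + 0.0.0.0/0 (H0) depth=0
  + 197.128.0.0/12 (H0) depth=12
  + 197.128.0.0/11 (H0) depth=11
  + 197.0.0.0/8 (H1) depth=8
  lookup 197.128.0.72: bits 110001011000 walk d0:H0→d1:-→d2:-→d3:-→d4:-→d5:-→d6:-→d7:-→d8:H1→d9:-→d10:-→d11:H0→d12:H0 -> H0
  + 6.63.159.48/28 (H0) depth=28
  + 197.0.0.0/8 (H1) depth=8
  lookup 6.63.159.53: bits 0000011000111111100111110011 walk d0:H0→d1:-→d2:-→d3:-→d4:-→d5:-→d6:-→d7:-→d8:-→d9:-→d10:-→d11:-→d12:-→d13:-→d14:-→d15:-→d16:-→d17:-→d18:H0→d19:-→d20:-→d21:-→d22:-→d23:-→d24:-→d25:-→d26:-→d27:-→d28:H0 -> H0
  - 0.0.0.0/0 clear@0
  + 197.135.176.0/20 (H2) depth=20
  + 6.48.0.0/12 (H1) depth=12
  + 0.0.0.0/0 (H1) depth=0
  lookup 6.63.128.0: bits 0000011000111111100 walk d0:H1→d1:-→d2:-→d3:-→d4:-→d5:-→d6:-→d7:-→d8:-→d9:-→d10:-→d11:-→d12:H1→d13:-→d14:-→d15:-→d16:-→d17:-→d18:H0→d19:- -> H0
  lookup 6.63.159.53: bits 0000011000111111100111110011 walk d0:H1→d1:-→d2:-→d3:-→d4:-→d5:-→d6:-→d7:-→d8:-→d9:-→d10:-→d11:-→d12:H1→d13:-→d14:-→d15:-→d16:-→d17:-→d18:H0→d19:-→d20:-→d21:-→d22:-→d23:-→d24:-→d25:-→d26:-→d27:-→d28:H0 -> H0
  lookup 6.63.159.51: bits 0000011000111111100111110011 walk d0:H1→d1:-→d2:-→d3:-→d4:-→d5:-→d6:-→d7:-→d8:-→d9:-→d10:-→d11:-→d12:H1→d13:-→d14:-→d15:-→d16:-→d17:-→d18:H0→d19:-→d20:-→d21:-→d22:-→d23:-→d24:-→d25:-→d26:-→d27:-→d28:H0 -> H0
  + 6.63.159.48/28 (H2) depth=28
  + 6.63.159.0/24 (H2) depth=24
  + 197.135.182.137/32 (H2) depth=32
  + 197.135.182.0/24 (H1) depth=24
  + 6.63.144.0/20 (H0) depth=20
  lookup 197.128.0.232: bits 1100010110000 walk d0:H1→d1:-→d2:-→d3:-→d4:-→d5:-→d6:-→d7:-→d8:H1→d9:-→d10:-→d11:H0→d12:H0→d13:- -> H0

== LOOKUPS ==
["H2","H1","H1","H0","H0","H2","H0","H0","H0","H0","H0","H0","H0"]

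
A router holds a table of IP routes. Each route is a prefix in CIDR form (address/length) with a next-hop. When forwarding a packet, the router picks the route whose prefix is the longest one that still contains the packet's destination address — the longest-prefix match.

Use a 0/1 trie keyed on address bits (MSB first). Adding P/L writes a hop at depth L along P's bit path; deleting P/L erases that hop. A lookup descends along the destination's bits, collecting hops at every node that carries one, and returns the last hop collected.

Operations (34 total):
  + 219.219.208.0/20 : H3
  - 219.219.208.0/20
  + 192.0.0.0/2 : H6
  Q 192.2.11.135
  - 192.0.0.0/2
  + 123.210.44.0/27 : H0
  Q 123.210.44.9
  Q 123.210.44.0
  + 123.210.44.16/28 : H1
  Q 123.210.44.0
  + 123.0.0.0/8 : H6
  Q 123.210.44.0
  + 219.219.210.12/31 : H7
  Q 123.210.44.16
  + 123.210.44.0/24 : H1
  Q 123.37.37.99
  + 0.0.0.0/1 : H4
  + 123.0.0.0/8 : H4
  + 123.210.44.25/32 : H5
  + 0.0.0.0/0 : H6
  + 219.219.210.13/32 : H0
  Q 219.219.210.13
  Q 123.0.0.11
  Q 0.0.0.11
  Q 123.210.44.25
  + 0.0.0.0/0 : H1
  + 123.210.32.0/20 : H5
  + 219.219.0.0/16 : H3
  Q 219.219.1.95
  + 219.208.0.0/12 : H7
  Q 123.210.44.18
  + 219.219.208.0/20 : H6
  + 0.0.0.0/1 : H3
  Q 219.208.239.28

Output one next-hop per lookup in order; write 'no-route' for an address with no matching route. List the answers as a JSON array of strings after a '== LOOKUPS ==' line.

Apply in order:
  add 219.219.208.0/20 -> H3 at depth 20
  del 219.219.208.0/20 (clear depth 20)
  add 192.0.0.0/2 -> H6 at depth 2
  Q 192.2.11.135: descend 110 ; hops seen [H6] ; pick H6
  del 192.0.0.0/2 (clear depth 2)
  add 123.210.44.0/27 -> H0 at depth 27
  Q 123.210.44.9: descend 011110111101001000101100000 ; hops seen [H0] ; pick H0
  Q 123.210.44.0: descend 011110111101001000101100000 ; hops seen [H0] ; pick H0
  add 123.210.44.16/28 -> H1 at depth 28
  Q 123.210.44.0: descend 011110111101001000101100000 ; hops seen [H0] ; pick H0
  add 123.0.0.0/8 -> H6 at depth 8
  Q 123.210.44.0: descend 011110111101001000101100000 ; hops seen [H6,H0] ; pick H0
  add 219.219.210.12/31 -> H7 at depth 31
  Q 123.210.44.16: descend 0111101111010010001011000001 ; hops seen [H6,H0,H1] ; pick H1
  add 123.210.44.0/24 -> H1 at depth 24
  Q 123.37.37.99: descend 01111011 ; hops seen [H6] ; pick H6
  add 0.0.0.0/1 -> H4 at depth 1
  add 123.0.0.0/8 -> H4 at depth 8
  add 123.210.44.25/32 -> H5 at depth 32
  add 0.0.0.0/0 -> H6 at depth 0
  add 219.219.210.13/32 -> H0 at depth 32
  Q 219.219.210.13: descend 11011011110110111101001000001101 ; hops seen [H6,H7,H0] ; pick H0
  Q 123.0.0.11: descend 01111011 ; hops seen [H6,H4,H4] ; pick H4
  Q 0.0.0.11: descend 0 ; hops seen [H6,H4] ; pick H4
  Q 123.210.44.25: descend 01111011110100100010110000011001 ; hops seen [H6,H4,H4,H1,H0,H1,H5] ; pick H5
  add 0.0.0.0/0 -> H1 at depth 0
  add 123.210.32.0/20 -> H5 at depth 20
  add 219.219.0.0/16 -> H3 at depth 16
  Q 219.219.1.95: descend 1101101111011011 ; hops seen [H1,H3] ; pick H3
  add 219.208.0.0/12 -> H7 at depth 12
  Q 123.210.44.18: descend 0111101111010010001011000001 ; hops seen [H1,H4,H4,H5,H1,H0,H1] ; pick H1
  add 219.219.208.0/20 -> H6 at depth 20
  add 0.0.0.0/1 -> H3 at depth 1
  Q 219.208.239.28: descend 110110111101 ; hops seen [H1,H7] ; pick H7

== LOOKUPS ==
["H6","H0","H0","H0","H0","H1","H6","H0","H4","H4","H5","H3","H1","H7"]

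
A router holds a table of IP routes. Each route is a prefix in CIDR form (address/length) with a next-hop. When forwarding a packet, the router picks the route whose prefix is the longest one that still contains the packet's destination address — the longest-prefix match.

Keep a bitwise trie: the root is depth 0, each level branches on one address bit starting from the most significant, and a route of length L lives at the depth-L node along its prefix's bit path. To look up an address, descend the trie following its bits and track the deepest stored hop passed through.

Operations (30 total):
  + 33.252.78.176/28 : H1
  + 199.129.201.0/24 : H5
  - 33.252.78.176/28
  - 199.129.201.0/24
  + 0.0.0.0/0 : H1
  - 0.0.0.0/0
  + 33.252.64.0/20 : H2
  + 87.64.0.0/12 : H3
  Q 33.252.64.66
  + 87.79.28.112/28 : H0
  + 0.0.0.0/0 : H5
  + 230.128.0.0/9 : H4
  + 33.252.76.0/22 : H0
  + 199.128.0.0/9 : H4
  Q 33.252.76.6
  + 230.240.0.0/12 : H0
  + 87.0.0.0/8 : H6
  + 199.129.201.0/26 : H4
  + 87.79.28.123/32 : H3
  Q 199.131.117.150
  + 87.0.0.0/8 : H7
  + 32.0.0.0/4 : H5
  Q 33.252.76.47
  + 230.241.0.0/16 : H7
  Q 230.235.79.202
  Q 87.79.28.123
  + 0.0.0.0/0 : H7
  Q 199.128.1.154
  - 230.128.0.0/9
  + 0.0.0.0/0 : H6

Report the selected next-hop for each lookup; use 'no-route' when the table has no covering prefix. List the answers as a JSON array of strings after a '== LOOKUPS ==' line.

Apply in order:
  + 33.252.78.176/28 (H1) depth=28
  + 199.129.201.0/24 (H5) depth=24
  del 33.252.78.176/28 (clear depth 28)
  del 199.129.201.0/24 (clear depth 24)
  + 0.0.0.0/0 (H1) depth=0
  del 0.0.0.0/0 (clear depth 0)
  + 33.252.64.0/20 (H2) depth=20
  + 87.64.0.0/12 (H3) depth=12
  ? 33.252.64.66  path d0:-→d1:-→d2:-→d3:-→d4:-→d5:-→d6:-→d7:-→d8:-→d9:-→d10:-→d11:-→d12:-→d13:-→d14:-→d15:-→d16:-→d17:-→d18:-→d19:-→d20:H2  best=H2
  + 87.79.28.112/28 (H0) depth=28
  + 0.0.0.0/0 (H5) depth=0
  + 230.128.0.0/9 (H4) depth=9
  + 33.252.76.0/22 (H0) depth=22
  + 199.128.0.0/9 (H4) depth=9
  ? 33.252.76.6  path d0:H5→d1:-→d2:-→d3:-→d4:-→d5:-→d6:-→d7:-→d8:-→d9:-→d10:-→d11:-→d12:-→d13:-→d14:-→d15:-→d16:-→d17:-→d18:-→d19:-→d20:H2→d21:-→d22:H0  best=H0
  + 230.240.0.0/12 (H0) depth=12
  + 87.0.0.0/8 (H6) depth=8
  + 199.129.201.0/26 (H4) depth=26
  + 87.79.28.123/32 (H3) depth=32
  ? 199.131.117.150  path d0:H5→d1:-→d2:-→d3:-→d4:-→d5:-→d6:-→d7:-→d8:-→d9:H4→d10:-→d11:-→d12:-→d13:-→d14:-  best=H4
  + 87.0.0.0/8 (H7) depth=8
  + 32.0.0.0/4 (H5) depth=4
  ? 33.252.76.47  path d0:H5→d1:-→d2:-→d3:-→d4:H5→d5:-→d6:-→d7:-→d8:-→d9:-→d10:-→d11:-→d12:-→d13:-→d14:-→d15:-→d16:-→d17:-→d18:-→d19:-→d20:H2→d21:-→d22:H0  best=H0
  + 230.241.0.0/16 (H7) depth=16
  ? 230.235.79.202  path d0:H5→d1:-→d2:-→d3:-→d4:-→d5:-→d6:-→d7:-→d8:-→d9:H4→d10:-→d11:-  best=H4
  ? 87.79.28.123  path d0:H5→d1:-→d2:-→d3:-→d4:-→d5:-→d6:-→d7:-→d8:H7→d9:-→d10:-→d11:-→d12:H3→d13:-→d14:-→d15:-→d16:-→d17:-→d18:-→d19:-→d20:-→d21:-→d22:-→d23:-→d24:-→d25:-→d26:-→d27:-→d28:H0→d29:-→d30:-→d31:-→d32:H3  best=H3
  + 0.0.0.0/0 (H7) depth=0
  ? 199.128.1.154  path d0:H7→d1:-→d2:-→d3:-→d4:-→d5:-→d6:-→d7:-→d8:-→d9:H4→d10:-→d11:-→d12:-→d13:-→d14:-→d15:-  best=H4
  del 230.128.0.0/9 (clear depth 9)
  + 0.0.0.0/0 (H6) depth=0

== LOOKUPS ==
["H2","H0","H4","H0","H4","H3","H4"]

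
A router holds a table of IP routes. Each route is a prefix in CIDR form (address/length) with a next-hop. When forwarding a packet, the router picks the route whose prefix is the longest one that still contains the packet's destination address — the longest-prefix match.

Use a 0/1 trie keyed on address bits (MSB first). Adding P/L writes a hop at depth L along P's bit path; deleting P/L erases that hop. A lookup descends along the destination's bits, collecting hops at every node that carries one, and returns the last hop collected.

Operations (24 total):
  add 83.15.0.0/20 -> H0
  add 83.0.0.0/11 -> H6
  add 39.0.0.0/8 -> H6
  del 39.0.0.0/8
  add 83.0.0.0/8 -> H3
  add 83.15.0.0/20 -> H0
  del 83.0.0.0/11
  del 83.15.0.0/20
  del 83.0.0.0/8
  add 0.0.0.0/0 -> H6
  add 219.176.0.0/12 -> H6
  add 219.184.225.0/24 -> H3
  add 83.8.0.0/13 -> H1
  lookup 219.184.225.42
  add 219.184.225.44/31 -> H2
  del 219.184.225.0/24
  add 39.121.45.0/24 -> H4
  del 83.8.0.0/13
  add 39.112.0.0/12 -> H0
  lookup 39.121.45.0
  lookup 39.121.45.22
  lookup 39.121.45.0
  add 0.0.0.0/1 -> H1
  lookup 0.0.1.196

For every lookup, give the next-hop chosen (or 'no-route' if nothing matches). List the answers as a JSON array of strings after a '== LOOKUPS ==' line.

Trace:
  add 83.15.0.0/20 -> H0 at depth 20
  add 83.0.0.0/11 -> H6 at depth 11
  add 39.0.0.0/8 -> H6 at depth 8
  del 39.0.0.0/8 (clear depth 8)
  add 83.0.0.0/8 -> H3 at depth 8
  add 83.15.0.0/20 -> H0 at depth 20
  del 83.0.0.0/11 (clear depth 11)
  del 83.15.0.0/20 (clear depth 20)
  del 83.0.0.0/8 (clear depth 8)
  add 0.0.0.0/0 -> H6 at depth 0
  add 219.176.0.0/12 -> H6 at depth 12
  add 219.184.225.0/24 -> H3 at depth 24
  add 83.8.0.0/13 -> H1 at depth 13
  Q 219.184.225.42: descend 110110111011100011100001 ; hops seen [H6,H6,H3] ; pick H3
  add 219.184.225.44/31 -> H2 at depth 31
  del 219.184.225.0/24 (clear depth 24)
  add 39.121.45.0/24 -> H4 at depth 24
  del 83.8.0.0/13 (clear depth 13)
  add 39.112.0.0/12 -> H0 at depth 12
  Q 39.121.45.0: descend 001001110111100100101101 ; hops seen [H6,H0,H4] ; pick H4
  Q 39.121.45.22: descend 001001110111100100101101 ; hops seen [H6,H0,H4] ; pick H4
  Q 39.121.45.0: descend 001001110111100100101101 ; hops seen [H6,H0,H4] ; pick H4
  add 0.0.0.0/1 -> H1 at depth 1
  Q 0.0.1.196: descend 00 ; hops seen [H6,H1] ; pick H1

== LOOKUPS ==
["H3","H4","H4","H4","H1"]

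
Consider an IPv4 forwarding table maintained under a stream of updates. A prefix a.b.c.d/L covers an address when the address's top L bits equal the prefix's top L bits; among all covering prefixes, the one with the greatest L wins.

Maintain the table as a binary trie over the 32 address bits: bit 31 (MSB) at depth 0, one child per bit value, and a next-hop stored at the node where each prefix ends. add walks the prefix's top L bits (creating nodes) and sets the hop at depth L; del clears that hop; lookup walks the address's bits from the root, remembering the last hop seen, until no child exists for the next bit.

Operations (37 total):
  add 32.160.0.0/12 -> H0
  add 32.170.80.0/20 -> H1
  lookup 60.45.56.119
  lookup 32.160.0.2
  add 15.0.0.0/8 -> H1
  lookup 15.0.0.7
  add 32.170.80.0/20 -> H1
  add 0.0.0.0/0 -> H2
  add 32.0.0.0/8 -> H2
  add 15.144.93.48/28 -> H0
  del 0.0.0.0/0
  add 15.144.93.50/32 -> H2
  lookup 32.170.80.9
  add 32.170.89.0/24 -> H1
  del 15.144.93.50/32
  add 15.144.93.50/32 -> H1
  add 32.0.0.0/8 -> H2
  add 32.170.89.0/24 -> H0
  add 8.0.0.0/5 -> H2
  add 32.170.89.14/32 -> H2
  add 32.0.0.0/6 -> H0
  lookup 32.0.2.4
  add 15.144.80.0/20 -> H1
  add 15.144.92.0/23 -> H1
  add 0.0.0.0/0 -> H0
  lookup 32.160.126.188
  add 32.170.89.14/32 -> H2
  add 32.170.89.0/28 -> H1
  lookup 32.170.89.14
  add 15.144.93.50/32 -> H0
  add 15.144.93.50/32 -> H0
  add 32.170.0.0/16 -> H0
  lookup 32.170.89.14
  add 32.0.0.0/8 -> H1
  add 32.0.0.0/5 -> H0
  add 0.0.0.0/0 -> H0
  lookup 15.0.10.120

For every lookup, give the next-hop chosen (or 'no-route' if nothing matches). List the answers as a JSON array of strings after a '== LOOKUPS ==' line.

Apply in order:
  + 32.160.0.0/12 (H0) depth=12
  + 32.170.80.0/20 (H1) depth=20
  lookup 60.45.56.119: bits 001 walk d0:-→d1:-→d2:-→d3:- -> no-route
  lookup 32.160.0.2: bits 001000001010 walk d0:-→d1:-→d2:-→d3:-→d4:-→d5:-→d6:-→d7:-→d8:-→d9:-→d10:-→d11:-→d12:H0 -> H0
  + 15.0.0.0/8 (H1) depth=8
  lookup 15.0.0.7: bits 00001111 walk d0:-→d1:-→d2:-→d3:-→d4:-→d5:-→d6:-→d7:-→d8:H1 -> H1
  + 32.170.80.0/20 (H1) depth=20
  + 0.0.0.0/0 (H2) depth=0
  + 32.0.0.0/8 (H2) depth=8
  + 15.144.93.48/28 (H0) depth=28
  del 0.0.0.0/0 (clear depth 0)
  + 15.144.93.50/32 (H2) depth=32
  lookup 32.170.80.9: bits 00100000101010100101 walk d0:-→d1:-→d2:-→d3:-→d4:-→d5:-→d6:-→d7:-→d8:H2→d9:-→d10:-→d11:-→d12:H0→d13:-→d14:-→d15:-→d16:-→d17:-→d18:-→d19:-→d20:H1 -> H1
  + 32.170.89.0/24 (H1) depth=24
  del 15.144.93.50/32 (clear depth 32)
  + 15.144.93.50/32 (H1) depth=32
  + 32.0.0.0/8 (H2) depth=8
  + 32.170.89.0/24 (H0) depth=24
  + 8.0.0.0/5 (H2) depth=5
  + 32.170.89.14/32 (H2) depth=32
  + 32.0.0.0/6 (H0) depth=6
  lookup 32.0.2.4: bits 00100000 walk d0:-→d1:-→d2:-→d3:-→d4:-→d5:-→d6:H0→d7:-→d8:H2 -> H2
  + 15.144.80.0/20 (H1) depth=20
  + 15.144.92.0/23 (H1) depth=23
  + 0.0.0.0/0 (H0) depth=0
  lookup 32.160.126.188: bits 001000001010 walk d0:H0→d1:-→d2:-→d3:-→d4:-→d5:-→d6:H0→d7:-→d8:H2→d9:-→d10:-→d11:-→d12:H0 -> H0
  + 32.170.89.14/32 (H2) depth=32
  + 32.170.89.0/28 (H1) depth=28
  lookup 32.170.89.14: bits 00100000101010100101100100001110 walk d0:H0→d1:-→d2:-→d3:-→d4:-→d5:-→d6:H0→d7:-→d8:H2→d9:-→d10:-→d11:-→d12:H0→d13:-→d14:-→d15:-→d16:-→d17:-→d18:-→d19:-→d20:H1→d21:-→d22:-→d23:-→d24:H0→d25:-→d26:-→d27:-→d28:H1→d29:-→d30:-→d31:-→d32:H2 -> H2
  + 15.144.93.50/32 (H0) depth=32
  + 15.144.93.50/32 (H0) depth=32
  + 32.170.0.0/16 (H0) depth=16
  lookup 32.170.89.14: bits 00100000101010100101100100001110 walk d0:H0→d1:-→d2:-→d3:-→d4:-→d5:-→d6:H0→d7:-→d8:H2→d9:-→d10:-→d11:-→d12:H0→d13:-→d14:-→d15:-→d16:H0→d17:-→d18:-→d19:-→d20:H1→d21:-→d22:-→d23:-→d24:H0→d25:-→d26:-→d27:-→d28:H1→d29:-→d30:-→d31:-→d32:H2 -> H2
  + 32.0.0.0/8 (H1) depth=8
  + 32.0.0.0/5 (H0) depth=5
  + 0.0.0.0/0 (H0) depth=0
  lookup 15.0.10.120: bits 00001111 walk d0:H0→d1:-→d2:-→d3:-→d4:-→d5:H2→d6:-→d7:-→d8:H1 -> H1

== LOOKUPS ==
["no-route","H0","H1","H1","H2","H0","H2","H2","H1"]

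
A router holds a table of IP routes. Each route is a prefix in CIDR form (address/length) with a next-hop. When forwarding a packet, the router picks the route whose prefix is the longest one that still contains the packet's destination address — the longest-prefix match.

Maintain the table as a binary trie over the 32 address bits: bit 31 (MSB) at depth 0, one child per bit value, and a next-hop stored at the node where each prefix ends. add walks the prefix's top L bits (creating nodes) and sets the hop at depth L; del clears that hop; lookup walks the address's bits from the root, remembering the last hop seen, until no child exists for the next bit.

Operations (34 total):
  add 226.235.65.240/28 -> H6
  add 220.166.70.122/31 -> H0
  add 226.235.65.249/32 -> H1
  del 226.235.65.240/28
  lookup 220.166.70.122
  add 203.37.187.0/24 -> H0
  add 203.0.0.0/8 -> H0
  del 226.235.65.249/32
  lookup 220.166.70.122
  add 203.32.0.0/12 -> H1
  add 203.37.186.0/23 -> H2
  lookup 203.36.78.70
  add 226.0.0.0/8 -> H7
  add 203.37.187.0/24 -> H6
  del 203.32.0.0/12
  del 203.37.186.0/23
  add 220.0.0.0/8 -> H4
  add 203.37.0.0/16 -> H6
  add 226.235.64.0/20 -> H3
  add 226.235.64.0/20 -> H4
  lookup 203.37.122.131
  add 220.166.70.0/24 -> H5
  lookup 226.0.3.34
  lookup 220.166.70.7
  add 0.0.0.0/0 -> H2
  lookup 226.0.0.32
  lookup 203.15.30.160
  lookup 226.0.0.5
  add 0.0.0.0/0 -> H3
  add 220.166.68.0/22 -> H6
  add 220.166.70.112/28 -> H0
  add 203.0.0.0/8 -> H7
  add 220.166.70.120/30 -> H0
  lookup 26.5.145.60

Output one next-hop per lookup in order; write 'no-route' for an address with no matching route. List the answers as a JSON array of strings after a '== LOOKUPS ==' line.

Trace:
  + 226.235.65.240/28 (H6) depth=28
  + 220.166.70.122/31 (H0) depth=31
  + 226.235.65.249/32 (H1) depth=32
  - 226.235.65.240/28 clear@28
  ? 220.166.70.122  path d0:-→d1:-→d2:-→d3:-→d4:-→d5:-→d6:-→d7:-→d8:-→d9:-→d10:-→d11:-→d12:-→d13:-→d14:-→d15:-→d16:-→d17:-→d18:-→d19:-→d20:-→d21:-→d22:-→d23:-→d24:-→d25:-→d26:-→d27:-→d28:-→d29:-→d30:-→d31:H0  best=H0
  + 203.37.187.0/24 (H0) depth=24
  + 203.0.0.0/8 (H0) depth=8
  - 226.235.65.249/32 clear@32
  ? 220.166.70.122  path d0:-→d1:-→d2:-→d3:-→d4:-→d5:-→d6:-→d7:-→d8:-→d9:-→d10:-→d11:-→d12:-→d13:-→d14:-→d15:-→d16:-→d17:-→d18:-→d19:-→d20:-→d21:-→d22:-→d23:-→d24:-→d25:-→d26:-→d27:-→d28:-→d29:-→d30:-→d31:H0  best=H0
  + 203.32.0.0/12 (H1) depth=12
  + 203.37.186.0/23 (H2) depth=23
  ? 203.36.78.70  path d0:-→d1:-→d2:-→d3:-→d4:-→d5:-→d6:-→d7:-→d8:H0→d9:-→d10:-→d11:-→d12:H1→d13:-→d14:-→d15:-  best=H1
  + 226.0.0.0/8 (H7) depth=8
  + 203.37.187.0/24 (H6) depth=24
  - 203.32.0.0/12 clear@12
  - 203.37.186.0/23 clear@23
  + 220.0.0.0/8 (H4) depth=8
  + 203.37.0.0/16 (H6) depth=16
  + 226.235.64.0/20 (H3) depth=20
  + 226.235.64.0/20 (H4) depth=20
  ? 203.37.122.131  path d0:-→d1:-→d2:-→d3:-→d4:-→d5:-→d6:-→d7:-→d8:H0→d9:-→d10:-→d11:-→d12:-→d13:-→d14:-→d15:-→d16:H6  best=H6
  + 220.166.70.0/24 (H5) depth=24
  ? 226.0.3.34  path d0:-→d1:-→d2:-→d3:-→d4:-→d5:-→d6:-→d7:-→d8:H7  best=H7
  ? 220.166.70.7  path d0:-→d1:-→d2:-→d3:-→d4:-→d5:-→d6:-→d7:-→d8:H4→d9:-→d10:-→d11:-→d12:-→d13:-→d14:-→d15:-→d16:-→d17:-→d18:-→d19:-→d20:-→d21:-→d22:-→d23:-→d24:H5→d25:-  best=H5
  + 0.0.0.0/0 (H2) depth=0
  ? 226.0.0.32  path d0:H2→d1:-→d2:-→d3:-→d4:-→d5:-→d6:-→d7:-→d8:H7  best=H7
  ? 203.15.30.160  path d0:H2→d1:-→d2:-→d3:-→d4:-→d5:-→d6:-→d7:-→d8:H0→d9:-→d10:-  best=H0
  ? 226.0.0.5  path d0:H2→d1:-→d2:-→d3:-→d4:-→d5:-→d6:-→d7:-→d8:H7  best=H7
  + 0.0.0.0/0 (H3) depth=0
  + 220.166.68.0/22 (H6) depth=22
  + 220.166.70.112/28 (H0) depth=28
  + 203.0.0.0/8 (H7) depth=8
  + 220.166.70.120/30 (H0) depth=30
  ? 26.5.145.60  path d0:H3  best=H3

== LOOKUPS ==
["H0","H0","H1","H6","H7","H5","H7","H0","H7","H3"]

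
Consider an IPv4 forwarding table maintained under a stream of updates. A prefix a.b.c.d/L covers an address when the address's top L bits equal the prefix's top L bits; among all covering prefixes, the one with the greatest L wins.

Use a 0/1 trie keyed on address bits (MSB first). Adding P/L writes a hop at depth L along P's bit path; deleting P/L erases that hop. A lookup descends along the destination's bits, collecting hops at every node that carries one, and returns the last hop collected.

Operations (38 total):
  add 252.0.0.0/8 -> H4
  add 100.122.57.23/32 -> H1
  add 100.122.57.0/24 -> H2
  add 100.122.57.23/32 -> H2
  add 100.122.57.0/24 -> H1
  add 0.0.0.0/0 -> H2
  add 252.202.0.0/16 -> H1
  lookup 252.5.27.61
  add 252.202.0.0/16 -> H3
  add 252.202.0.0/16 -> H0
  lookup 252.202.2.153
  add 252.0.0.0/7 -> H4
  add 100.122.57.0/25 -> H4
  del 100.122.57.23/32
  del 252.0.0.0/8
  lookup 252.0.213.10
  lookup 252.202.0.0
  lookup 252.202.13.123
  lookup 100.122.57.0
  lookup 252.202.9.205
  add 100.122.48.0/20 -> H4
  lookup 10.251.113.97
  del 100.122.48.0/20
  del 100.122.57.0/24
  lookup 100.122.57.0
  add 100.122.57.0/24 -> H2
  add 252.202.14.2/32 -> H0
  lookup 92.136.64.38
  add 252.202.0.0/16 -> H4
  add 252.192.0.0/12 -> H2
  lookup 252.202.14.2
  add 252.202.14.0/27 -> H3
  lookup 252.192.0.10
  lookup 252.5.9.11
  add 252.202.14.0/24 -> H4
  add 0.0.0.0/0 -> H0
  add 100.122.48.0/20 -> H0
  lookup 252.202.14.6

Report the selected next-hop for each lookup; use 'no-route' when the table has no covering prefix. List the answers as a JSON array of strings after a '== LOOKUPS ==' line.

Apply in order:
  add 252.0.0.0/8 -> H4 at depth 8
  add 100.122.57.23/32 -> H1 at depth 32
  add 100.122.57.0/24 -> H2 at depth 24
  add 100.122.57.23/32 -> H2 at depth 32
  add 100.122.57.0/24 -> H1 at depth 24
  add 0.0.0.0/0 -> H2 at depth 0
  add 252.202.0.0/16 -> H1 at depth 16
  lookup 252.5.27.61: bits 11111100 walk d0:H2→d1:-→d2:-→d3:-→d4:-→d5:-→d6:-→d7:-→d8:H4 -> H4
  add 252.202.0.0/16 -> H3 at depth 16
  add 252.202.0.0/16 -> H0 at depth 16
  lookup 252.202.2.153: bits 1111110011001010 walk d0:H2→d1:-→d2:-→d3:-→d4:-→d5:-→d6:-→d7:-→d8:H4→d9:-→d10:-→d11:-→d12:-→d13:-→d14:-→d15:-→d16:H0 -> H0
  add 252.0.0.0/7 -> H4 at depth 7
  add 100.122.57.0/25 -> H4 at depth 25
  del 100.122.57.23/32 (clear depth 32)
  del 252.0.0.0/8 (clear depth 8)
  lookup 252.0.213.10: bits 11111100 walk d0:H2→d1:-→d2:-→d3:-→d4:-→d5:-→d6:-→d7:H4→d8:- -> H4
  lookup 252.202.0.0: bits 1111110011001010 walk d0:H2→d1:-→d2:-→d3:-→d4:-→d5:-→d6:-→d7:H4→d8:-→d9:-→d10:-→d11:-→d12:-→d13:-→d14:-→d15:-→d16:H0 -> H0
  lookup 252.202.13.123: bits 1111110011001010 walk d0:H2→d1:-→d2:-→d3:-→d4:-→d5:-→d6:-→d7:H4→d8:-→d9:-→d10:-→d11:-→d12:-→d13:-→d14:-→d15:-→d16:H0 -> H0
  lookup 100.122.57.0: bits 011001000111101000111001000 walk d0:H2→d1:-→d2:-→d3:-→d4:-→d5:-→d6:-→d7:-→d8:-→d9:-→d10:-→d11:-→d12:-→d13:-→d14:-→d15:-→d16:-→d17:-→d18:-→d19:-→d20:-→d21:-→d22:-→d23:-→d24:H1→d25:H4→d26:-→d27:- -> H4
  lookup 252.202.9.205: bits 1111110011001010 walk d0:H2→d1:-→d2:-→d3:-→d4:-→d5:-→d6:-→d7:H4→d8:-→d9:-→d10:-→d11:-→d12:-→d13:-→d14:-→d15:-→d16:H0 -> H0
  add 100.122.48.0/20 -> H4 at depth 20
  lookup 10.251.113.97: bits 0 walk d0:H2→d1:- -> H2
  del 100.122.48.0/20 (clear depth 20)
  del 100.122.57.0/24 (clear depth 24)
  lookup 100.122.57.0: bits 011001000111101000111001000 walk d0:H2→d1:-→d2:-→d3:-→d4:-→d5:-→d6:-→d7:-→d8:-→d9:-→d10:-→d11:-→d12:-→d13:-→d14:-→d15:-→d16:-→d17:-→d18:-→d19:-→d20:-→d21:-→d22:-→d23:-→d24:-→d25:H4→d26:-→d27:- -> H4
  add 100.122.57.0/24 -> H2 at depth 24
  add 252.202.14.2/32 -> H0 at depth 32
  lookup 92.136.64.38: bits 01 walk d0:H2→d1:-→d2:- -> H2
  add 252.202.0.0/16 -> H4 at depth 16
  add 252.192.0.0/12 -> H2 at depth 12
  lookup 252.202.14.2: bits 11111100110010100000111000000010 walk d0:H2→d1:-→d2:-→d3:-→d4:-→d5:-→d6:-→d7:H4→d8:-→d9:-→d10:-→d11:-→d12:H2→d13:-→d14:-→d15:-→d16:H4→d17:-→d18:-→d19:-→d20:-→d21:-→d22:-→d23:-→d24:-→d25:-→d26:-→d27:-→d28:-→d29:-→d30:-→d31:-→d32:H0 -> H0
  add 252.202.14.0/27 -> H3 at depth 27
  lookup 252.192.0.10: bits 111111001100 walk d0:H2→d1:-→d2:-→d3:-→d4:-→d5:-→d6:-→d7:H4→d8:-→d9:-→d10:-→d11:-→d12:H2 -> H2
  lookup 252.5.9.11: bits 11111100 walk d0:H2→d1:-→d2:-→d3:-→d4:-→d5:-→d6:-→d7:H4→d8:- -> H4
  add 252.202.14.0/24 -> H4 at depth 24
  add 0.0.0.0/0 -> H0 at depth 0
  add 100.122.48.0/20 -> H0 at depth 20
  lookup 252.202.14.6: bits 11111100110010100000111000000 walk d0:H0→d1:-→d2:-→d3:-→d4:-→d5:-→d6:-→d7:H4→d8:-→d9:-→d10:-→d11:-→d12:H2→d13:-→d14:-→d15:-→d16:H4→d17:-→d18:-→d19:-→d20:-→d21:-→d22:-→d23:-→d24:H4→d25:-→d26:-→d27:H3→d28:-→d29:- -> H3

== LOOKUPS ==
["H4","H0","H4","H0","H0","H4","H0","H2","H4","H2","H0","H2","H4","H3"]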